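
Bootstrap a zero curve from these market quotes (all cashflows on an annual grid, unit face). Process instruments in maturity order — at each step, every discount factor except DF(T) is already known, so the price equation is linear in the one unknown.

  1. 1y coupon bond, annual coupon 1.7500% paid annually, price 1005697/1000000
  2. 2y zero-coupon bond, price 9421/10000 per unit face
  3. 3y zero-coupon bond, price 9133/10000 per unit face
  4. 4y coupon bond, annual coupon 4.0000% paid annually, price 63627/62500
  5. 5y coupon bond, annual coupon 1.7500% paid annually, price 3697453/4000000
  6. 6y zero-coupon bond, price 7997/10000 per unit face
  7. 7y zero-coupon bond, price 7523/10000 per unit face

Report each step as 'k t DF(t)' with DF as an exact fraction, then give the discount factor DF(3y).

1 1 2471/2500
2 2 9421/10000
3 3 9133/10000
4 4 1739/2000
5 5 4223/5000
6 6 7997/10000
7 7 7523/10000
DF(3y) = 9133/10000 ≈ 0.913300

step 1 [1y] bond c/1=7/400: DF=(1005697/1000000 − 7/400·(0))/(1+7/400) = 2471/2500 ≈ 0.988400
step 2 [2y] zero: DF = P = 9421/10000 ≈ 0.942100
step 3 [3y] zero: DF = P = 9133/10000 ≈ 0.913300
step 4 [4y] bond c/1=1/25: DF=(63627/62500 − 1/25·(0.988400+0.942100+0.913300))/(1+1/25) = 1739/2000 ≈ 0.869500
step 5 [5y] bond c/1=7/400: DF=(3697453/4000000 − 7/400·(0.988400+0.942100+0.913300+0.869500))/(1+7/400) = 4223/5000 ≈ 0.844600
step 6 [6y] zero: DF = P = 7997/10000 ≈ 0.799700
step 7 [7y] zero: DF = P = 7523/10000 ≈ 0.752300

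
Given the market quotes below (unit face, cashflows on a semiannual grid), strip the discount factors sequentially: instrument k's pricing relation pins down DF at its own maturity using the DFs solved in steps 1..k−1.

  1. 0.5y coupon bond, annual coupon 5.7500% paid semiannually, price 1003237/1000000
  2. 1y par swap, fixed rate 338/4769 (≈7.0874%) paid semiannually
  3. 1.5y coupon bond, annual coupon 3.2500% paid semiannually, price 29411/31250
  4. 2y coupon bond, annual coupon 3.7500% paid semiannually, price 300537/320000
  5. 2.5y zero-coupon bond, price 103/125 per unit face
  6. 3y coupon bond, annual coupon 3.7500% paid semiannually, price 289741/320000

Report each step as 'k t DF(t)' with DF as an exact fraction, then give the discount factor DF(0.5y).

step 1 [0.5y] bond c/2=23/800: DF=(1003237/1000000 − 23/800·(0))/(1+23/800) = 1219/1250 ≈ 0.975200
step 2 [1y] swap r/2=169/4769: DF=(1 − 169/4769·(0.975200))/(1+169/4769) = 2331/2500 ≈ 0.932400
step 3 [1.5y] bond c/2=13/800: DF=(29411/31250 − 13/800·(0.975200+0.932400))/(1+13/800) = 2239/2500 ≈ 0.895600
step 4 [2y] bond c/2=3/160: DF=(300537/320000 − 3/160·(0.975200+0.932400+0.895600))/(1+3/160) = 8703/10000 ≈ 0.870300
step 5 [2.5y] zero: DF = P = 103/125 ≈ 0.824000
step 6 [3y] bond c/2=3/160: DF=(289741/320000 − 3/160·(0.975200+0.932400+0.895600+0.870300+0.824000))/(1+3/160) = 403/500 ≈ 0.806000

1 1/2 1219/1250
2 1 2331/2500
3 3/2 2239/2500
4 2 8703/10000
5 5/2 103/125
6 3 403/500
DF(0.5y) = 1219/1250 ≈ 0.975200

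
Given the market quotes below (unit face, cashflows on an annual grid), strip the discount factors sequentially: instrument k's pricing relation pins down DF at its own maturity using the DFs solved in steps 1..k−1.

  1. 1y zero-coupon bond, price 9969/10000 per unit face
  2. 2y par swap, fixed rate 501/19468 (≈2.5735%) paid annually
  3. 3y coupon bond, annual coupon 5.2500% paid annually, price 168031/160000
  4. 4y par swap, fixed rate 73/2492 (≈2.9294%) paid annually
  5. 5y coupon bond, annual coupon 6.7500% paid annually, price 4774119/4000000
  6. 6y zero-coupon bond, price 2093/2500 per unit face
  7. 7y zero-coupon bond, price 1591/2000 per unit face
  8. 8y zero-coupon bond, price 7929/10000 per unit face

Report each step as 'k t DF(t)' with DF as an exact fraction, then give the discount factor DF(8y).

1 1 9969/10000
2 2 9499/10000
3 3 9007/10000
4 4 1781/2000
5 5 8817/10000
6 6 2093/2500
7 7 1591/2000
8 8 7929/10000
DF(8y) = 7929/10000 ≈ 0.792900

step 1 [1y] zero: DF = P = 9969/10000 ≈ 0.996900
step 2 [2y] swap r/1=501/19468: DF=(1 − 501/19468·(0.996900))/(1+501/19468) = 9499/10000 ≈ 0.949900
step 3 [3y] bond c/1=21/400: DF=(168031/160000 − 21/400·(0.996900+0.949900))/(1+21/400) = 9007/10000 ≈ 0.900700
step 4 [4y] swap r/1=73/2492: DF=(1 − 73/2492·(0.996900+0.949900+0.900700))/(1+73/2492) = 1781/2000 ≈ 0.890500
step 5 [5y] bond c/1=27/400: DF=(4774119/4000000 − 27/400·(0.996900+0.949900+0.900700+0.890500))/(1+27/400) = 8817/10000 ≈ 0.881700
step 6 [6y] zero: DF = P = 2093/2500 ≈ 0.837200
step 7 [7y] zero: DF = P = 1591/2000 ≈ 0.795500
step 8 [8y] zero: DF = P = 7929/10000 ≈ 0.792900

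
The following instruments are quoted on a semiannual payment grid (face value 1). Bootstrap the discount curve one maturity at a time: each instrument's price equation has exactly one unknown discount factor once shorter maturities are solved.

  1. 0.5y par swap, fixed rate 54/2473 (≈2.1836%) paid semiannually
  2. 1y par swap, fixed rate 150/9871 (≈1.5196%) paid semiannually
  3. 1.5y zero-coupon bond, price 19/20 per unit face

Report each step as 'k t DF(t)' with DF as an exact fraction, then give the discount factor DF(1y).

1 1/2 2473/2500
2 1 197/200
3 3/2 19/20
DF(1y) = 197/200 ≈ 0.985000

step 1 [0.5y] swap r/2=27/2473: DF=(1 − 27/2473·(0))/(1+27/2473) = 2473/2500 ≈ 0.989200
step 2 [1y] swap r/2=75/9871: DF=(1 − 75/9871·(0.989200))/(1+75/9871) = 197/200 ≈ 0.985000
step 3 [1.5y] zero: DF = P = 19/20 ≈ 0.950000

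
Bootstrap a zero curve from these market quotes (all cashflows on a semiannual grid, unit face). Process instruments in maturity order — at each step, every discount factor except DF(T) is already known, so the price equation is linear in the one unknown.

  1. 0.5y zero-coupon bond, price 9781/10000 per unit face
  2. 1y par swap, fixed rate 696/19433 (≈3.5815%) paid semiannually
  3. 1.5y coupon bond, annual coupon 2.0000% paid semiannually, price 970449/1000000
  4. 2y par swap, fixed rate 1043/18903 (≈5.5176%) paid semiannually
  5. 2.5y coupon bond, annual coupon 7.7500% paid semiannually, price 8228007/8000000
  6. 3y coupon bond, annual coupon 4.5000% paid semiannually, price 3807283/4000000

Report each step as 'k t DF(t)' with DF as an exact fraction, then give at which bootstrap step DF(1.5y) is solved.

step 1 [0.5y] zero: DF = P = 9781/10000 ≈ 0.978100
step 2 [1y] swap r/2=348/19433: DF=(1 − 348/19433·(0.978100))/(1+348/19433) = 2413/2500 ≈ 0.965200
step 3 [1.5y] bond c/2=1/100: DF=(970449/1000000 − 1/100·(0.978100+0.965200))/(1+1/100) = 1177/1250 ≈ 0.941600
step 4 [2y] swap r/2=1043/37806: DF=(1 − 1043/37806·(0.978100+0.965200+0.941600))/(1+1043/37806) = 8957/10000 ≈ 0.895700
step 5 [2.5y] bond c/2=31/800: DF=(8228007/8000000 − 31/800·(0.978100+0.965200+0.941600+0.895700))/(1+31/800) = 8491/10000 ≈ 0.849100
step 6 [3y] bond c/2=9/400: DF=(3807283/4000000 − 9/400·(0.978100+0.965200+0.941600+0.895700+0.849100))/(1+9/400) = 829/1000 ≈ 0.829000

1 1/2 9781/10000
2 1 2413/2500
3 3/2 1177/1250
4 2 8957/10000
5 5/2 8491/10000
6 3 829/1000
DF(1.5y) is solved at step 3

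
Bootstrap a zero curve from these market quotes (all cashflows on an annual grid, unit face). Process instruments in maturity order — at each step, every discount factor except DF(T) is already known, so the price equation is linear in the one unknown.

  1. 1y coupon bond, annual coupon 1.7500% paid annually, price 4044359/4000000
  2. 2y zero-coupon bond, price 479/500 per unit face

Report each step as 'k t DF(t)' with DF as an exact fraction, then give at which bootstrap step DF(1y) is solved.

1 1 9937/10000
2 2 479/500
DF(1y) is solved at step 1

step 1 [1y] bond c/1=7/400: DF=(4044359/4000000 − 7/400·(0))/(1+7/400) = 9937/10000 ≈ 0.993700
step 2 [2y] zero: DF = P = 479/500 ≈ 0.958000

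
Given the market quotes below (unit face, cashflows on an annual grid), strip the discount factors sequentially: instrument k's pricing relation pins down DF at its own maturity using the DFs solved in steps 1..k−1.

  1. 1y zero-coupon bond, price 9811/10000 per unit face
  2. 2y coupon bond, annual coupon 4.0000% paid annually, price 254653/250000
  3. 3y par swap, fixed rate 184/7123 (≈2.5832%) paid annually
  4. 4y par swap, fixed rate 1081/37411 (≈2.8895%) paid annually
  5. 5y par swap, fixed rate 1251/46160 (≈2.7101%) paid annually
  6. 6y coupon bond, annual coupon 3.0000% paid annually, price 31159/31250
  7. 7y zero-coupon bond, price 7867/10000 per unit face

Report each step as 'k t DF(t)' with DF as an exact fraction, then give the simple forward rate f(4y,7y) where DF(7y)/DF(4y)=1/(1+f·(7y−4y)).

1 1 9811/10000
2 2 9417/10000
3 3 579/625
4 4 8919/10000
5 5 8749/10000
6 6 521/625
7 7 7867/10000
f(4y,7y) = ((8919/10000)/(7867/10000) − 1)/(3) = 1052/23601 ≈ 4.4574%

step 1 [1y] zero: DF = P = 9811/10000 ≈ 0.981100
step 2 [2y] bond c/1=1/25: DF=(254653/250000 − 1/25·(0.981100))/(1+1/25) = 9417/10000 ≈ 0.941700
step 3 [3y] swap r/1=184/7123: DF=(1 − 184/7123·(0.981100+0.941700))/(1+184/7123) = 579/625 ≈ 0.926400
step 4 [4y] swap r/1=1081/37411: DF=(1 − 1081/37411·(0.981100+0.941700+0.926400))/(1+1081/37411) = 8919/10000 ≈ 0.891900
step 5 [5y] swap r/1=1251/46160: DF=(1 − 1251/46160·(0.981100+0.941700+0.926400+0.891900))/(1+1251/46160) = 8749/10000 ≈ 0.874900
step 6 [6y] bond c/1=3/100: DF=(31159/31250 − 3/100·(0.981100+0.941700+0.926400+0.891900+0.874900))/(1+3/100) = 521/625 ≈ 0.833600
step 7 [7y] zero: DF = P = 7867/10000 ≈ 0.786700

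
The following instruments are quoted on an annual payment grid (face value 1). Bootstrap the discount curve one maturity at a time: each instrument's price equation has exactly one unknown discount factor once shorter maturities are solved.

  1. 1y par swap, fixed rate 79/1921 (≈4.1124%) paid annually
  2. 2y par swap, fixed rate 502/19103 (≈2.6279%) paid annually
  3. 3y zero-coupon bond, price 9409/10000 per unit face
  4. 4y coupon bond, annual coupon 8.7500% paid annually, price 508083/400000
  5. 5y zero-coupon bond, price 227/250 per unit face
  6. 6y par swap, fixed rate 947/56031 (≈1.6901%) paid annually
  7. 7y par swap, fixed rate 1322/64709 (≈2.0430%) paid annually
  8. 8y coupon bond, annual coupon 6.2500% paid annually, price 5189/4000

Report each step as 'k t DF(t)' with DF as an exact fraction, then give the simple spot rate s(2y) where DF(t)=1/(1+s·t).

1 1 1921/2000
2 2 4749/5000
3 3 9409/10000
4 4 4693/5000
5 5 227/250
6 6 9053/10000
7 7 4339/5000
8 8 8403/10000
s(2y) = (1/(4749/5000) − 1)/(2) = 251/9498 ≈ 2.6427%

step 1 [1y] swap r/1=79/1921: DF=(1 − 79/1921·(0))/(1+79/1921) = 1921/2000 ≈ 0.960500
step 2 [2y] swap r/1=502/19103: DF=(1 − 502/19103·(0.960500))/(1+502/19103) = 4749/5000 ≈ 0.949800
step 3 [3y] zero: DF = P = 9409/10000 ≈ 0.940900
step 4 [4y] bond c/1=7/80: DF=(508083/400000 − 7/80·(0.960500+0.949800+0.940900))/(1+7/80) = 4693/5000 ≈ 0.938600
step 5 [5y] zero: DF = P = 227/250 ≈ 0.908000
step 6 [6y] swap r/1=947/56031: DF=(1 − 947/56031·(0.960500+0.949800+0.940900+0.938600+0.908000))/(1+947/56031) = 9053/10000 ≈ 0.905300
step 7 [7y] swap r/1=1322/64709: DF=(1 − 1322/64709·(0.960500+0.949800+0.940900+0.938600+0.908000+0.905300))/(1+1322/64709) = 4339/5000 ≈ 0.867800
step 8 [8y] bond c/1=1/16: DF=(5189/4000 − 1/16·(0.960500+0.949800+0.940900+0.938600+0.908000+0.905300+0.867800))/(1+1/16) = 8403/10000 ≈ 0.840300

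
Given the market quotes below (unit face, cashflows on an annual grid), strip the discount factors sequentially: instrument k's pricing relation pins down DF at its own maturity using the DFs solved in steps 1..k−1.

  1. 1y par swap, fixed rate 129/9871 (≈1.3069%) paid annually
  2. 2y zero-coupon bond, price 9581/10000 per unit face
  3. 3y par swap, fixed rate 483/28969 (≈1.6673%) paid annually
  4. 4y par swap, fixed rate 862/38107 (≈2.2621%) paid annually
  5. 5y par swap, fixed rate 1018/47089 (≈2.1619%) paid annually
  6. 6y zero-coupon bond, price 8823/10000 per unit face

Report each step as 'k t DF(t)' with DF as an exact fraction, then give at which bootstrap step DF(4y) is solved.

step 1 [1y] swap r/1=129/9871: DF=(1 − 129/9871·(0))/(1+129/9871) = 9871/10000 ≈ 0.987100
step 2 [2y] zero: DF = P = 9581/10000 ≈ 0.958100
step 3 [3y] swap r/1=483/28969: DF=(1 − 483/28969·(0.987100+0.958100))/(1+483/28969) = 9517/10000 ≈ 0.951700
step 4 [4y] swap r/1=862/38107: DF=(1 − 862/38107·(0.987100+0.958100+0.951700))/(1+862/38107) = 4569/5000 ≈ 0.913800
step 5 [5y] swap r/1=1018/47089: DF=(1 − 1018/47089·(0.987100+0.958100+0.951700+0.913800))/(1+1018/47089) = 4491/5000 ≈ 0.898200
step 6 [6y] zero: DF = P = 8823/10000 ≈ 0.882300

1 1 9871/10000
2 2 9581/10000
3 3 9517/10000
4 4 4569/5000
5 5 4491/5000
6 6 8823/10000
DF(4y) is solved at step 4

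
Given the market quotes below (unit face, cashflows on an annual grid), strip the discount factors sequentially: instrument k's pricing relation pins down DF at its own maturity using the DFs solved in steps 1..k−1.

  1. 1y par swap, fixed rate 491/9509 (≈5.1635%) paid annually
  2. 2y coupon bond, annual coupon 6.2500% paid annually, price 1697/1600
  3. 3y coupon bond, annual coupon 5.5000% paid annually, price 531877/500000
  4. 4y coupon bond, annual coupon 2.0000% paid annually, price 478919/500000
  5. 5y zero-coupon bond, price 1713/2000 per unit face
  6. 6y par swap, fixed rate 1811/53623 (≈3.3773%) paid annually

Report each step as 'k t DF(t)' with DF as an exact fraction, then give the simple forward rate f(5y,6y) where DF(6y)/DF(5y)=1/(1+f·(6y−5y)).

1 1 9509/10000
2 2 9423/10000
3 3 1137/1250
4 4 8841/10000
5 5 1713/2000
6 6 8189/10000
f(5y,6y) = ((1713/2000)/(8189/10000) − 1)/(1) = 376/8189 ≈ 4.5915%

step 1 [1y] swap r/1=491/9509: DF=(1 − 491/9509·(0))/(1+491/9509) = 9509/10000 ≈ 0.950900
step 2 [2y] bond c/1=1/16: DF=(1697/1600 − 1/16·(0.950900))/(1+1/16) = 9423/10000 ≈ 0.942300
step 3 [3y] bond c/1=11/200: DF=(531877/500000 − 11/200·(0.950900+0.942300))/(1+11/200) = 1137/1250 ≈ 0.909600
step 4 [4y] bond c/1=1/50: DF=(478919/500000 − 1/50·(0.950900+0.942300+0.909600))/(1+1/50) = 8841/10000 ≈ 0.884100
step 5 [5y] zero: DF = P = 1713/2000 ≈ 0.856500
step 6 [6y] swap r/1=1811/53623: DF=(1 − 1811/53623·(0.950900+0.942300+0.909600+0.884100+0.856500))/(1+1811/53623) = 8189/10000 ≈ 0.818900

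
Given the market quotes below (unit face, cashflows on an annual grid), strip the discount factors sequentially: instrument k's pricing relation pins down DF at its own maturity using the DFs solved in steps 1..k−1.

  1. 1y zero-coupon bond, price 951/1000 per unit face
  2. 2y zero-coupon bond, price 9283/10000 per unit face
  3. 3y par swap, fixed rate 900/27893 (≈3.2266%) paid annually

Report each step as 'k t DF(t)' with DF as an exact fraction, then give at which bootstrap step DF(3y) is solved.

1 1 951/1000
2 2 9283/10000
3 3 91/100
DF(3y) is solved at step 3

step 1 [1y] zero: DF = P = 951/1000 ≈ 0.951000
step 2 [2y] zero: DF = P = 9283/10000 ≈ 0.928300
step 3 [3y] swap r/1=900/27893: DF=(1 − 900/27893·(0.951000+0.928300))/(1+900/27893) = 91/100 ≈ 0.910000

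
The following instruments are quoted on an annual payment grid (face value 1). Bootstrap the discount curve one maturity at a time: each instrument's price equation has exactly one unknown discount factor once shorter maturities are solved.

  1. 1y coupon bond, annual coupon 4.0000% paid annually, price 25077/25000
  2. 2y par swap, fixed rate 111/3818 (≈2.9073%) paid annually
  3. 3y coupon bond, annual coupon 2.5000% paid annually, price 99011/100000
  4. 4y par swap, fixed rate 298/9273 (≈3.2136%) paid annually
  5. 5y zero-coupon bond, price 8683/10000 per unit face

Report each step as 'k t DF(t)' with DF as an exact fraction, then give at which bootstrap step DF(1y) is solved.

1 1 1929/2000
2 2 1889/2000
3 3 4597/5000
4 4 1101/1250
5 5 8683/10000
DF(1y) is solved at step 1

step 1 [1y] bond c/1=1/25: DF=(25077/25000 − 1/25·(0))/(1+1/25) = 1929/2000 ≈ 0.964500
step 2 [2y] swap r/1=111/3818: DF=(1 − 111/3818·(0.964500))/(1+111/3818) = 1889/2000 ≈ 0.944500
step 3 [3y] bond c/1=1/40: DF=(99011/100000 − 1/40·(0.964500+0.944500))/(1+1/40) = 4597/5000 ≈ 0.919400
step 4 [4y] swap r/1=298/9273: DF=(1 − 298/9273·(0.964500+0.944500+0.919400))/(1+298/9273) = 1101/1250 ≈ 0.880800
step 5 [5y] zero: DF = P = 8683/10000 ≈ 0.868300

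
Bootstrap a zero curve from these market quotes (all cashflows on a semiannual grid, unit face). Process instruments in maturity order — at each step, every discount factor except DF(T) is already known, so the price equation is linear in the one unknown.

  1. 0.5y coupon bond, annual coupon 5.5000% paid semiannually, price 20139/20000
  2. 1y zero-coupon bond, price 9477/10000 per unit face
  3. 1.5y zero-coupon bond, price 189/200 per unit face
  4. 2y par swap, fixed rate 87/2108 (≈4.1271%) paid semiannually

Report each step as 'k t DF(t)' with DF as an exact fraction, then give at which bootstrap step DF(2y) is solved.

1 1/2 49/50
2 1 9477/10000
3 3/2 189/200
4 2 9217/10000
DF(2y) is solved at step 4

step 1 [0.5y] bond c/2=11/400: DF=(20139/20000 − 11/400·(0))/(1+11/400) = 49/50 ≈ 0.980000
step 2 [1y] zero: DF = P = 9477/10000 ≈ 0.947700
step 3 [1.5y] zero: DF = P = 189/200 ≈ 0.945000
step 4 [2y] swap r/2=87/4216: DF=(1 − 87/4216·(0.980000+0.947700+0.945000))/(1+87/4216) = 9217/10000 ≈ 0.921700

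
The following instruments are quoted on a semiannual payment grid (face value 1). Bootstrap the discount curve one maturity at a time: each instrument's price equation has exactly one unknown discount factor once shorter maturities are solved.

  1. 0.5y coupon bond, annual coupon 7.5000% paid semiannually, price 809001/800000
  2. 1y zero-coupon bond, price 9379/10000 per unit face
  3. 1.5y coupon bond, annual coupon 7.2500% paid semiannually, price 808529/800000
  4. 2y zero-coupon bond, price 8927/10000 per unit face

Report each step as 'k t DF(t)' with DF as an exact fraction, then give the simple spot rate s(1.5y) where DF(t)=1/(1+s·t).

step 1 [0.5y] bond c/2=3/80: DF=(809001/800000 − 3/80·(0))/(1+3/80) = 9747/10000 ≈ 0.974700
step 2 [1y] zero: DF = P = 9379/10000 ≈ 0.937900
step 3 [1.5y] bond c/2=29/800: DF=(808529/800000 − 29/800·(0.974700+0.937900))/(1+29/800) = 2271/2500 ≈ 0.908400
step 4 [2y] zero: DF = P = 8927/10000 ≈ 0.892700

1 1/2 9747/10000
2 1 9379/10000
3 3/2 2271/2500
4 2 8927/10000
s(1.5y) = (1/(2271/2500) − 1)/(3/2) = 458/6813 ≈ 6.7224%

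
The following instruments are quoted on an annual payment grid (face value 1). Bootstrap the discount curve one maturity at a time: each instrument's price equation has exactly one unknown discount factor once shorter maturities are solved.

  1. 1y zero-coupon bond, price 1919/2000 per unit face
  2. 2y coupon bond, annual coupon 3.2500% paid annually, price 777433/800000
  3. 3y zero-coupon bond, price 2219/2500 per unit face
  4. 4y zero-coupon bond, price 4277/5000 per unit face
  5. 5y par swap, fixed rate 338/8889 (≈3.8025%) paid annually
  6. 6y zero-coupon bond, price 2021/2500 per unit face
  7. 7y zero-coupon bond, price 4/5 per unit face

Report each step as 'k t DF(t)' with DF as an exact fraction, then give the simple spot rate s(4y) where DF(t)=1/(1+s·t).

step 1 [1y] zero: DF = P = 1919/2000 ≈ 0.959500
step 2 [2y] bond c/1=13/400: DF=(777433/800000 − 13/400·(0.959500))/(1+13/400) = 911/1000 ≈ 0.911000
step 3 [3y] zero: DF = P = 2219/2500 ≈ 0.887600
step 4 [4y] zero: DF = P = 4277/5000 ≈ 0.855400
step 5 [5y] swap r/1=338/8889: DF=(1 − 338/8889·(0.959500+0.911000+0.887600+0.855400))/(1+338/8889) = 831/1000 ≈ 0.831000
step 6 [6y] zero: DF = P = 2021/2500 ≈ 0.808400
step 7 [7y] zero: DF = P = 4/5 ≈ 0.800000

1 1 1919/2000
2 2 911/1000
3 3 2219/2500
4 4 4277/5000
5 5 831/1000
6 6 2021/2500
7 7 4/5
s(4y) = (1/(4277/5000) − 1)/(4) = 723/17108 ≈ 4.2261%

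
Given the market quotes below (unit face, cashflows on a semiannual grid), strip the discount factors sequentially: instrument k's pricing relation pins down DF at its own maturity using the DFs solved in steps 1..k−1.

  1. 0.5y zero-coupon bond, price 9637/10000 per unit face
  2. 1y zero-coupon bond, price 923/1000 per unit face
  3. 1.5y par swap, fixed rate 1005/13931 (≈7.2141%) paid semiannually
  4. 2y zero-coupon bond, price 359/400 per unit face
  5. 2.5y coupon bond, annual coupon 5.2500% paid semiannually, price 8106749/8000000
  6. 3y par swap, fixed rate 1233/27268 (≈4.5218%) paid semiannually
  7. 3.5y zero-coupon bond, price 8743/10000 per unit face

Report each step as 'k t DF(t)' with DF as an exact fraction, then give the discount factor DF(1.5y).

1 1/2 9637/10000
2 1 923/1000
3 3/2 1799/2000
4 2 359/400
5 5/2 2233/2500
6 3 8767/10000
7 7/2 8743/10000
DF(1.5y) = 1799/2000 ≈ 0.899500

step 1 [0.5y] zero: DF = P = 9637/10000 ≈ 0.963700
step 2 [1y] zero: DF = P = 923/1000 ≈ 0.923000
step 3 [1.5y] swap r/2=1005/27862: DF=(1 − 1005/27862·(0.963700+0.923000))/(1+1005/27862) = 1799/2000 ≈ 0.899500
step 4 [2y] zero: DF = P = 359/400 ≈ 0.897500
step 5 [2.5y] bond c/2=21/800: DF=(8106749/8000000 − 21/800·(0.963700+0.923000+0.899500+0.897500))/(1+21/800) = 2233/2500 ≈ 0.893200
step 6 [3y] swap r/2=1233/54536: DF=(1 − 1233/54536·(0.963700+0.923000+0.899500+0.897500+0.893200))/(1+1233/54536) = 8767/10000 ≈ 0.876700
step 7 [3.5y] zero: DF = P = 8743/10000 ≈ 0.874300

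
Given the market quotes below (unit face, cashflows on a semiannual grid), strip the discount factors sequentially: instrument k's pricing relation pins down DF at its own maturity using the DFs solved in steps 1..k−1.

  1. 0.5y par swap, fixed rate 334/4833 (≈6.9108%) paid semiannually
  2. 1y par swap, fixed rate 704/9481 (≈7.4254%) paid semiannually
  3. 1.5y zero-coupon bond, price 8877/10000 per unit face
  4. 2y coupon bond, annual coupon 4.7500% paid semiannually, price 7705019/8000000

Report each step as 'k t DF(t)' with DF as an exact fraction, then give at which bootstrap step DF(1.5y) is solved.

1 1/2 4833/5000
2 1 581/625
3 3/2 8877/10000
4 2 4381/5000
DF(1.5y) is solved at step 3

step 1 [0.5y] swap r/2=167/4833: DF=(1 − 167/4833·(0))/(1+167/4833) = 4833/5000 ≈ 0.966600
step 2 [1y] swap r/2=352/9481: DF=(1 − 352/9481·(0.966600))/(1+352/9481) = 581/625 ≈ 0.929600
step 3 [1.5y] zero: DF = P = 8877/10000 ≈ 0.887700
step 4 [2y] bond c/2=19/800: DF=(7705019/8000000 − 19/800·(0.966600+0.929600+0.887700))/(1+19/800) = 4381/5000 ≈ 0.876200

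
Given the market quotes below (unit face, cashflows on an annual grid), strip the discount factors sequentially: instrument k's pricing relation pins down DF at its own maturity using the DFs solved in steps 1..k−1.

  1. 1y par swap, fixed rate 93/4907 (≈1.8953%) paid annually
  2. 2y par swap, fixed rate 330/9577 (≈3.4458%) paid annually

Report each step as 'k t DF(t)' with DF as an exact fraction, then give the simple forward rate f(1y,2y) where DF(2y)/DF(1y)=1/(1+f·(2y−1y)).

1 1 4907/5000
2 2 467/500
f(1y,2y) = ((4907/5000)/(467/500) − 1)/(1) = 237/4670 ≈ 5.0749%

step 1 [1y] swap r/1=93/4907: DF=(1 − 93/4907·(0))/(1+93/4907) = 4907/5000 ≈ 0.981400
step 2 [2y] swap r/1=330/9577: DF=(1 − 330/9577·(0.981400))/(1+330/9577) = 467/500 ≈ 0.934000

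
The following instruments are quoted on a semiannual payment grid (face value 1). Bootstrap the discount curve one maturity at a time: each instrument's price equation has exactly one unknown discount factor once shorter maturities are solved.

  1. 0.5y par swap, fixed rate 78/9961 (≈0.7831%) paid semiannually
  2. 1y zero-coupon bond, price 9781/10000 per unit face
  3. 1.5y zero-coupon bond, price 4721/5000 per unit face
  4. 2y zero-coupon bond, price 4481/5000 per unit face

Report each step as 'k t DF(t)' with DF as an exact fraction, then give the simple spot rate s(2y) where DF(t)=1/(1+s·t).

1 1/2 9961/10000
2 1 9781/10000
3 3/2 4721/5000
4 2 4481/5000
s(2y) = (1/(4481/5000) − 1)/(2) = 519/8962 ≈ 5.7911%

step 1 [0.5y] swap r/2=39/9961: DF=(1 − 39/9961·(0))/(1+39/9961) = 9961/10000 ≈ 0.996100
step 2 [1y] zero: DF = P = 9781/10000 ≈ 0.978100
step 3 [1.5y] zero: DF = P = 4721/5000 ≈ 0.944200
step 4 [2y] zero: DF = P = 4481/5000 ≈ 0.896200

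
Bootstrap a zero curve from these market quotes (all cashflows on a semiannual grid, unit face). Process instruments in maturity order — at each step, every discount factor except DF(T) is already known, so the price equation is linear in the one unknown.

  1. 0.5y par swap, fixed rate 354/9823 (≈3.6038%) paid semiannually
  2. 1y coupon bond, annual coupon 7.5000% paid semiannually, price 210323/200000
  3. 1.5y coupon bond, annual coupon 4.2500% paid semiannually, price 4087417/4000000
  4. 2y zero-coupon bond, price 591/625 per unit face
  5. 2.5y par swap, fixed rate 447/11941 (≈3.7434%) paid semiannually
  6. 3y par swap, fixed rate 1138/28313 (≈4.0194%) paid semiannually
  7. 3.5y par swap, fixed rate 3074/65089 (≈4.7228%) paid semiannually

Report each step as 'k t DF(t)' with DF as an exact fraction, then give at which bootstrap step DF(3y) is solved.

1 1/2 9823/10000
2 1 9781/10000
3 3/2 4799/5000
4 2 591/625
5 5/2 4553/5000
6 3 4431/5000
7 7/2 8463/10000
DF(3y) is solved at step 6

step 1 [0.5y] swap r/2=177/9823: DF=(1 − 177/9823·(0))/(1+177/9823) = 9823/10000 ≈ 0.982300
step 2 [1y] bond c/2=3/80: DF=(210323/200000 − 3/80·(0.982300))/(1+3/80) = 9781/10000 ≈ 0.978100
step 3 [1.5y] bond c/2=17/800: DF=(4087417/4000000 − 17/800·(0.982300+0.978100))/(1+17/800) = 4799/5000 ≈ 0.959800
step 4 [2y] zero: DF = P = 591/625 ≈ 0.945600
step 5 [2.5y] swap r/2=447/23882: DF=(1 − 447/23882·(0.982300+0.978100+0.959800+0.945600))/(1+447/23882) = 4553/5000 ≈ 0.910600
step 6 [3y] swap r/2=569/28313: DF=(1 − 569/28313·(0.982300+0.978100+0.959800+0.945600+0.910600))/(1+569/28313) = 4431/5000 ≈ 0.886200
step 7 [3.5y] swap r/2=1537/65089: DF=(1 − 1537/65089·(0.982300+0.978100+0.959800+0.945600+0.910600+0.886200))/(1+1537/65089) = 8463/10000 ≈ 0.846300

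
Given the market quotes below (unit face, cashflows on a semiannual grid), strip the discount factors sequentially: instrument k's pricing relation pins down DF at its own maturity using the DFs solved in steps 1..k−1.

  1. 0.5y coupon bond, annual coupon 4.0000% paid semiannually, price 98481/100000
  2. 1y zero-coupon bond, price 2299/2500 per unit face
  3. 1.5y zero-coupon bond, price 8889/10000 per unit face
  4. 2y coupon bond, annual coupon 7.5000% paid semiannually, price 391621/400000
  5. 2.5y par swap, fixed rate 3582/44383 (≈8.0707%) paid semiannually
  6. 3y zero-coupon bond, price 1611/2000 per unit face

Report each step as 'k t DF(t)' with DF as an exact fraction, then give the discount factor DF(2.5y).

1 1/2 1931/2000
2 1 2299/2500
3 3/2 8889/10000
4 2 4217/5000
5 5/2 8209/10000
6 3 1611/2000
DF(2.5y) = 8209/10000 ≈ 0.820900

step 1 [0.5y] bond c/2=1/50: DF=(98481/100000 − 1/50·(0))/(1+1/50) = 1931/2000 ≈ 0.965500
step 2 [1y] zero: DF = P = 2299/2500 ≈ 0.919600
step 3 [1.5y] zero: DF = P = 8889/10000 ≈ 0.888900
step 4 [2y] bond c/2=3/80: DF=(391621/400000 − 3/80·(0.965500+0.919600+0.888900))/(1+3/80) = 4217/5000 ≈ 0.843400
step 5 [2.5y] swap r/2=1791/44383: DF=(1 − 1791/44383·(0.965500+0.919600+0.888900+0.843400))/(1+1791/44383) = 8209/10000 ≈ 0.820900
step 6 [3y] zero: DF = P = 1611/2000 ≈ 0.805500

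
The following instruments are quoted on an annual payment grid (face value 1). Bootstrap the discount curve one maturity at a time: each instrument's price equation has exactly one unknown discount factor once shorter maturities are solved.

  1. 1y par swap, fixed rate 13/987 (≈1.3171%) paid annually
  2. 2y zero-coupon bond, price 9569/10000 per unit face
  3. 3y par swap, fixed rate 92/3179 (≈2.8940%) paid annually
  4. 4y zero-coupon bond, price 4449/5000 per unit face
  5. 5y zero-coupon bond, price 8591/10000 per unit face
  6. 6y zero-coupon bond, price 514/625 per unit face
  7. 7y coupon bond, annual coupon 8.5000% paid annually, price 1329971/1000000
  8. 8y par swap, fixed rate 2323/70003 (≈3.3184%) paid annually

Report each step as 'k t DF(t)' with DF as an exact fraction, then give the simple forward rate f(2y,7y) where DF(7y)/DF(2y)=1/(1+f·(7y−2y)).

step 1 [1y] swap r/1=13/987: DF=(1 − 13/987·(0))/(1+13/987) = 987/1000 ≈ 0.987000
step 2 [2y] zero: DF = P = 9569/10000 ≈ 0.956900
step 3 [3y] swap r/1=92/3179: DF=(1 − 92/3179·(0.987000+0.956900))/(1+92/3179) = 2293/2500 ≈ 0.917200
step 4 [4y] zero: DF = P = 4449/5000 ≈ 0.889800
step 5 [5y] zero: DF = P = 8591/10000 ≈ 0.859100
step 6 [6y] zero: DF = P = 514/625 ≈ 0.822400
step 7 [7y] bond c/1=17/200: DF=(1329971/1000000 − 17/200·(0.987000+0.956900+0.917200+0.889800+0.859100+0.822400))/(1+17/200) = 4001/5000 ≈ 0.800200
step 8 [8y] swap r/1=2323/70003: DF=(1 − 2323/70003·(0.987000+0.956900+0.917200+0.889800+0.859100+0.822400+0.800200))/(1+2323/70003) = 7677/10000 ≈ 0.767700

1 1 987/1000
2 2 9569/10000
3 3 2293/2500
4 4 4449/5000
5 5 8591/10000
6 6 514/625
7 7 4001/5000
8 8 7677/10000
f(2y,7y) = ((9569/10000)/(4001/5000) − 1)/(5) = 1567/40010 ≈ 3.9165%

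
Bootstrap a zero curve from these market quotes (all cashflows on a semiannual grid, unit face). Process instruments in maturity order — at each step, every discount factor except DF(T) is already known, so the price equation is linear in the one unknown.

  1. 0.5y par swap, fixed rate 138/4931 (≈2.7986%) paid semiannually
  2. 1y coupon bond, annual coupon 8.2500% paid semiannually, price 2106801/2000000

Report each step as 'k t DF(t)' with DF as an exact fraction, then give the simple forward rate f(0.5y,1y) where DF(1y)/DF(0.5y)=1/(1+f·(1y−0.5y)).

step 1 [0.5y] swap r/2=69/4931: DF=(1 − 69/4931·(0))/(1+69/4931) = 4931/5000 ≈ 0.986200
step 2 [1y] bond c/2=33/800: DF=(2106801/2000000 − 33/800·(0.986200))/(1+33/800) = 4863/5000 ≈ 0.972600

1 1/2 4931/5000
2 1 4863/5000
f(0.5y,1y) = ((4931/5000)/(4863/5000) − 1)/(1/2) = 136/4863 ≈ 2.7966%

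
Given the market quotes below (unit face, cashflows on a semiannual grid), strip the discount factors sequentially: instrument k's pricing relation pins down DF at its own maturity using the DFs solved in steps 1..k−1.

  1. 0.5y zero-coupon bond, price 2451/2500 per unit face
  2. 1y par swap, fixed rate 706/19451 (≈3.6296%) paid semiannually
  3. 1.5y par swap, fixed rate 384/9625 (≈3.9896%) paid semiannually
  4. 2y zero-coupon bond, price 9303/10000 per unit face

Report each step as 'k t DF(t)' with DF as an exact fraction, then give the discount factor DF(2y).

step 1 [0.5y] zero: DF = P = 2451/2500 ≈ 0.980400
step 2 [1y] swap r/2=353/19451: DF=(1 − 353/19451·(0.980400))/(1+353/19451) = 9647/10000 ≈ 0.964700
step 3 [1.5y] swap r/2=192/9625: DF=(1 − 192/9625·(0.980400+0.964700))/(1+192/9625) = 589/625 ≈ 0.942400
step 4 [2y] zero: DF = P = 9303/10000 ≈ 0.930300

1 1/2 2451/2500
2 1 9647/10000
3 3/2 589/625
4 2 9303/10000
DF(2y) = 9303/10000 ≈ 0.930300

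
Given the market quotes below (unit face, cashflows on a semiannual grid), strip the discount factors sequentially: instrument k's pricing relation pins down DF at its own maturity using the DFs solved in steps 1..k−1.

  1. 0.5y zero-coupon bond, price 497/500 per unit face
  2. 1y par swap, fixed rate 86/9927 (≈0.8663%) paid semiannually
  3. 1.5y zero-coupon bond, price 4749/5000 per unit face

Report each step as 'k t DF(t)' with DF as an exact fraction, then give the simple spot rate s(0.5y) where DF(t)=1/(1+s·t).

1 1/2 497/500
2 1 4957/5000
3 3/2 4749/5000
s(0.5y) = (1/(497/500) − 1)/(1/2) = 6/497 ≈ 1.2072%

step 1 [0.5y] zero: DF = P = 497/500 ≈ 0.994000
step 2 [1y] swap r/2=43/9927: DF=(1 − 43/9927·(0.994000))/(1+43/9927) = 4957/5000 ≈ 0.991400
step 3 [1.5y] zero: DF = P = 4749/5000 ≈ 0.949800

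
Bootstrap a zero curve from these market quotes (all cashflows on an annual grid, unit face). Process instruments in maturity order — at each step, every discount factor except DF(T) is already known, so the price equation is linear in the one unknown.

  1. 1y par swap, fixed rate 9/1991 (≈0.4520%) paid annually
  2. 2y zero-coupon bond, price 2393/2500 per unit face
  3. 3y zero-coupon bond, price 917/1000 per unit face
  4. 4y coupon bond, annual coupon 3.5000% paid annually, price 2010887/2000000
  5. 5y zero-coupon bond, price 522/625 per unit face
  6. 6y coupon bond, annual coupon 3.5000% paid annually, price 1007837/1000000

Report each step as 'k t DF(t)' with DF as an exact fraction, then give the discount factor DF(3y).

1 1 1991/2000
2 2 2393/2500
3 3 917/1000
4 4 1093/1250
5 5 522/625
6 6 8189/10000
DF(3y) = 917/1000 ≈ 0.917000

step 1 [1y] swap r/1=9/1991: DF=(1 − 9/1991·(0))/(1+9/1991) = 1991/2000 ≈ 0.995500
step 2 [2y] zero: DF = P = 2393/2500 ≈ 0.957200
step 3 [3y] zero: DF = P = 917/1000 ≈ 0.917000
step 4 [4y] bond c/1=7/200: DF=(2010887/2000000 − 7/200·(0.995500+0.957200+0.917000))/(1+7/200) = 1093/1250 ≈ 0.874400
step 5 [5y] zero: DF = P = 522/625 ≈ 0.835200
step 6 [6y] bond c/1=7/200: DF=(1007837/1000000 − 7/200·(0.995500+0.957200+0.917000+0.874400+0.835200))/(1+7/200) = 8189/10000 ≈ 0.818900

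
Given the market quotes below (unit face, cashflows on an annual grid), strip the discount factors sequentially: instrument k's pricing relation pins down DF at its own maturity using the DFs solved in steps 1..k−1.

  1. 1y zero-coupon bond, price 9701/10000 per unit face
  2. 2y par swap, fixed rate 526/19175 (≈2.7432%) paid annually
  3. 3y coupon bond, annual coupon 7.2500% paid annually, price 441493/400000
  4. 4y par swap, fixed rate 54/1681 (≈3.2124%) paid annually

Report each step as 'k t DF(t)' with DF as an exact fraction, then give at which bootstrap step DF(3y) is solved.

1 1 9701/10000
2 2 4737/5000
3 3 1799/2000
4 4 2203/2500
DF(3y) is solved at step 3

step 1 [1y] zero: DF = P = 9701/10000 ≈ 0.970100
step 2 [2y] swap r/1=526/19175: DF=(1 − 526/19175·(0.970100))/(1+526/19175) = 4737/5000 ≈ 0.947400
step 3 [3y] bond c/1=29/400: DF=(441493/400000 − 29/400·(0.970100+0.947400))/(1+29/400) = 1799/2000 ≈ 0.899500
step 4 [4y] swap r/1=54/1681: DF=(1 − 54/1681·(0.970100+0.947400+0.899500))/(1+54/1681) = 2203/2500 ≈ 0.881200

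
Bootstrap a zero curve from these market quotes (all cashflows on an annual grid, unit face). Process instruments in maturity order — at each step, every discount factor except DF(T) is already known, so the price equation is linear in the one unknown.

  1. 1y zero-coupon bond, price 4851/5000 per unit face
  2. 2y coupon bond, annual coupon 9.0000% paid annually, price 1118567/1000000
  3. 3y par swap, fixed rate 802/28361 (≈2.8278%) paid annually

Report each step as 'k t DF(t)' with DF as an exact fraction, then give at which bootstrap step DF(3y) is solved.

1 1 4851/5000
2 2 9461/10000
3 3 4599/5000
DF(3y) is solved at step 3

step 1 [1y] zero: DF = P = 4851/5000 ≈ 0.970200
step 2 [2y] bond c/1=9/100: DF=(1118567/1000000 − 9/100·(0.970200))/(1+9/100) = 9461/10000 ≈ 0.946100
step 3 [3y] swap r/1=802/28361: DF=(1 − 802/28361·(0.970200+0.946100))/(1+802/28361) = 4599/5000 ≈ 0.919800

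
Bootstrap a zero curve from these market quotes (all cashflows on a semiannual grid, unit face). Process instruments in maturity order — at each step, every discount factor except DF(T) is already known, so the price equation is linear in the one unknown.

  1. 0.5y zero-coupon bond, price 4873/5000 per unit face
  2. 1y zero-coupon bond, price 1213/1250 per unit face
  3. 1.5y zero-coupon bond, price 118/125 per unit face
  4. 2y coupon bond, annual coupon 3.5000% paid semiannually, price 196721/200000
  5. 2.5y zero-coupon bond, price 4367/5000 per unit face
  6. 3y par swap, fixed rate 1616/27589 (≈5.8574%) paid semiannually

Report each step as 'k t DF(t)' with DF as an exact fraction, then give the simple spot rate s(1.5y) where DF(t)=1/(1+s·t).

step 1 [0.5y] zero: DF = P = 4873/5000 ≈ 0.974600
step 2 [1y] zero: DF = P = 1213/1250 ≈ 0.970400
step 3 [1.5y] zero: DF = P = 118/125 ≈ 0.944000
step 4 [2y] bond c/2=7/400: DF=(196721/200000 − 7/400·(0.974600+0.970400+0.944000))/(1+7/400) = 917/1000 ≈ 0.917000
step 5 [2.5y] zero: DF = P = 4367/5000 ≈ 0.873400
step 6 [3y] swap r/2=808/27589: DF=(1 − 808/27589·(0.974600+0.970400+0.944000+0.917000+0.873400))/(1+808/27589) = 524/625 ≈ 0.838400

1 1/2 4873/5000
2 1 1213/1250
3 3/2 118/125
4 2 917/1000
5 5/2 4367/5000
6 3 524/625
s(1.5y) = (1/(118/125) − 1)/(3/2) = 7/177 ≈ 3.9548%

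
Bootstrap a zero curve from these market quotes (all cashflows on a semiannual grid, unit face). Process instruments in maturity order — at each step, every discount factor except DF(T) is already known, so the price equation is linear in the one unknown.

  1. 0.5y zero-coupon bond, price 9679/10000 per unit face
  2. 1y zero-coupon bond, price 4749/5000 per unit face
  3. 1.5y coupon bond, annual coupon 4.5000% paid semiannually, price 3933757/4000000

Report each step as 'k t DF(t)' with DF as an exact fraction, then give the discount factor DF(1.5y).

1 1/2 9679/10000
2 1 4749/5000
3 3/2 2299/2500
DF(1.5y) = 2299/2500 ≈ 0.919600

step 1 [0.5y] zero: DF = P = 9679/10000 ≈ 0.967900
step 2 [1y] zero: DF = P = 4749/5000 ≈ 0.949800
step 3 [1.5y] bond c/2=9/400: DF=(3933757/4000000 − 9/400·(0.967900+0.949800))/(1+9/400) = 2299/2500 ≈ 0.919600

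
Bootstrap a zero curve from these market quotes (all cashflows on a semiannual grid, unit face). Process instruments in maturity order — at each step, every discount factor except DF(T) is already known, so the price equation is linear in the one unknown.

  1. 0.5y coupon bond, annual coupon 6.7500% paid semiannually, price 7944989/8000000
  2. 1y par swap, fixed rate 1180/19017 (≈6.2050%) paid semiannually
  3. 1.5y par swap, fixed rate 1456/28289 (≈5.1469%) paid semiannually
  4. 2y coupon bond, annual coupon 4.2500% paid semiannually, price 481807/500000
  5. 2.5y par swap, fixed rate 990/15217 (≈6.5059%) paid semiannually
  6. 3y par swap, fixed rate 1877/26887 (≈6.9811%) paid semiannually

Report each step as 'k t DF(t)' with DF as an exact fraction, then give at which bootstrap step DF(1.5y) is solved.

1 1/2 9607/10000
2 1 941/1000
3 3/2 1159/1250
4 2 8847/10000
5 5/2 1703/2000
6 3 8123/10000
DF(1.5y) is solved at step 3

step 1 [0.5y] bond c/2=27/800: DF=(7944989/8000000 − 27/800·(0))/(1+27/800) = 9607/10000 ≈ 0.960700
step 2 [1y] swap r/2=590/19017: DF=(1 − 590/19017·(0.960700))/(1+590/19017) = 941/1000 ≈ 0.941000
step 3 [1.5y] swap r/2=728/28289: DF=(1 − 728/28289·(0.960700+0.941000))/(1+728/28289) = 1159/1250 ≈ 0.927200
step 4 [2y] bond c/2=17/800: DF=(481807/500000 − 17/800·(0.960700+0.941000+0.927200))/(1+17/800) = 8847/10000 ≈ 0.884700
step 5 [2.5y] swap r/2=495/15217: DF=(1 − 495/15217·(0.960700+0.941000+0.927200+0.884700))/(1+495/15217) = 1703/2000 ≈ 0.851500
step 6 [3y] swap r/2=1877/53774: DF=(1 − 1877/53774·(0.960700+0.941000+0.927200+0.884700+0.851500))/(1+1877/53774) = 8123/10000 ≈ 0.812300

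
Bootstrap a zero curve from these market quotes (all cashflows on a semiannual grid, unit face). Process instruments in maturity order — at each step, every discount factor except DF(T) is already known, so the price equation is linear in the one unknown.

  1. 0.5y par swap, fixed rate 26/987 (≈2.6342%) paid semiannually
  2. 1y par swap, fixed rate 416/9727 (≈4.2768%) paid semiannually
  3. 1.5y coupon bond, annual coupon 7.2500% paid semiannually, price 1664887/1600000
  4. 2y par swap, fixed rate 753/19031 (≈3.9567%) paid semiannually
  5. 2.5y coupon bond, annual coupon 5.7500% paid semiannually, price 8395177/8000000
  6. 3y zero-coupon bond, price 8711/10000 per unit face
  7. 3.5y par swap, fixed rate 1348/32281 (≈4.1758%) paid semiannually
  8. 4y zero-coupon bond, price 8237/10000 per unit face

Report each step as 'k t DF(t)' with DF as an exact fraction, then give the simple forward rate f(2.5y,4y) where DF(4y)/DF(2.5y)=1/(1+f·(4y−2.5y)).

1 1/2 987/1000
2 1 599/625
3 3/2 9361/10000
4 2 9247/10000
5 5/2 9137/10000
6 3 8711/10000
7 7/2 2163/2500
8 4 8237/10000
f(2.5y,4y) = ((9137/10000)/(8237/10000) − 1)/(3/2) = 600/8237 ≈ 7.2842%

step 1 [0.5y] swap r/2=13/987: DF=(1 − 13/987·(0))/(1+13/987) = 987/1000 ≈ 0.987000
step 2 [1y] swap r/2=208/9727: DF=(1 − 208/9727·(0.987000))/(1+208/9727) = 599/625 ≈ 0.958400
step 3 [1.5y] bond c/2=29/800: DF=(1664887/1600000 − 29/800·(0.987000+0.958400))/(1+29/800) = 9361/10000 ≈ 0.936100
step 4 [2y] swap r/2=753/38062: DF=(1 − 753/38062·(0.987000+0.958400+0.936100))/(1+753/38062) = 9247/10000 ≈ 0.924700
step 5 [2.5y] bond c/2=23/800: DF=(8395177/8000000 − 23/800·(0.987000+0.958400+0.936100+0.924700))/(1+23/800) = 9137/10000 ≈ 0.913700
step 6 [3y] zero: DF = P = 8711/10000 ≈ 0.871100
step 7 [3.5y] swap r/2=674/32281: DF=(1 − 674/32281·(0.987000+0.958400+0.936100+0.924700+0.913700+0.871100))/(1+674/32281) = 2163/2500 ≈ 0.865200
step 8 [4y] zero: DF = P = 8237/10000 ≈ 0.823700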